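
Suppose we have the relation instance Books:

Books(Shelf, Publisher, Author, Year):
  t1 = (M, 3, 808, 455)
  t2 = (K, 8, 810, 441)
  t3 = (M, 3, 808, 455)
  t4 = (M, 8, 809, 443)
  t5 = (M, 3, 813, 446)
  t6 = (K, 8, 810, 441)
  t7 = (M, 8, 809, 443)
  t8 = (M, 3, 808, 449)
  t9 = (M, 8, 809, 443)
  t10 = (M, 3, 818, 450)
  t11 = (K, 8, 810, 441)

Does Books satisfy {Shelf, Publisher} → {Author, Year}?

(Shelf=M, Publisher=3): rows 1, 3, 5, 8, 10 → {Author,Year} takes values {(808, 455), (813, 446), (808, 449), (818, 450)} — violation
(Shelf=K, Publisher=8): rows 2, 6, 11 → {Author,Year} = (810, 441), (810, 441), (810, 441) ✓
(Shelf=M, Publisher=8): rows 4, 7, 9 → {Author,Year} = (809, 443), (809, 443), (809, 443) ✓
Two rows agree on {Shelf, Publisher} but differ on {Author, Year}, so {Shelf, Publisher} → {Author, Year} does not hold.

No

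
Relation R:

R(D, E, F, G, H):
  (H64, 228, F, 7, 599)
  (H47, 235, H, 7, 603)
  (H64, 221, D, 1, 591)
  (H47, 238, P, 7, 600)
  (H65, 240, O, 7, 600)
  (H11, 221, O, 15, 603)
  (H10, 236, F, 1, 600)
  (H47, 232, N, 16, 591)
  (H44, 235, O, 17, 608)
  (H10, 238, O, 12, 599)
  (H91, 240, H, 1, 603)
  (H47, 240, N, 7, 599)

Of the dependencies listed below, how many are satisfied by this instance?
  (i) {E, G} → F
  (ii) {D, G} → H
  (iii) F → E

0

(i) {E, G} → F: (E=240, G=7): 2 rows → F takes values {O, N} — violation — fails.
(ii) {D, G} → H: (D=H47, G=7): 3 rows → H takes values {603, 600, 599} — violation — fails.
(iii) F → E: F=F: 2 rows → E takes values {228, 236} — violation; F=H: 2 rows → E takes values {235, 240} — violation; F=O: 4 rows → E takes values {240, 221, 235, 238} — violation; F=N: 2 rows → E takes values {232, 240} — violation — fails.
None of the 3 dependencies hold.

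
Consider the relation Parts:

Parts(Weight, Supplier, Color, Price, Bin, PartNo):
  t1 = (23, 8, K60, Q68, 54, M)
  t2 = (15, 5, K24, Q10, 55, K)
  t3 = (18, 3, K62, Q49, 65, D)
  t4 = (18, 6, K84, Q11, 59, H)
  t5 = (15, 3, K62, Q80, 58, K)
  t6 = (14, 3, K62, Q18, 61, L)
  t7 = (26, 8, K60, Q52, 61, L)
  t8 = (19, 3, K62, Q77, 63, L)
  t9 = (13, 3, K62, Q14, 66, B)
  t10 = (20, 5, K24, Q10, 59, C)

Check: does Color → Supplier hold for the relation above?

Color=K60: rows 1, 7 → Supplier = 8, 8 ✓
Color=K24: rows 2, 10 → Supplier = 5, 5 ✓
Color=K62: rows 3, 5, 6, 8, 9 → Supplier = 3, 3, 3, 3, 3 ✓
Color=K84: row 4 → Supplier = 6 ✓
Every Color value is associated with a single Supplier value, so Color → Supplier holds.

Yes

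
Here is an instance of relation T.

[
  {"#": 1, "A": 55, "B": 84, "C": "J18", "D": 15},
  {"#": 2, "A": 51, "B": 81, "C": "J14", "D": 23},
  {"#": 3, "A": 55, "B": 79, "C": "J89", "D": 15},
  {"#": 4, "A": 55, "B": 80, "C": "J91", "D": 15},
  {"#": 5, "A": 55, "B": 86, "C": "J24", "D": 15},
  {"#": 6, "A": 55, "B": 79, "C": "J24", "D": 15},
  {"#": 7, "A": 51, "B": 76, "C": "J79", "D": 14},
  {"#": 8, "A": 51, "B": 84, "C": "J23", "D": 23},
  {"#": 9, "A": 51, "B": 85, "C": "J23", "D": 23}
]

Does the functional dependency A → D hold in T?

No

A=55: rows 1, 3, 4, 5, 6 → D = 15, 15, 15, 15, 15 ✓
A=51: rows 2, 7, 8, 9 → D takes values {23, 14} — violation
Two rows agree on A but differ on D, so A → D does not hold.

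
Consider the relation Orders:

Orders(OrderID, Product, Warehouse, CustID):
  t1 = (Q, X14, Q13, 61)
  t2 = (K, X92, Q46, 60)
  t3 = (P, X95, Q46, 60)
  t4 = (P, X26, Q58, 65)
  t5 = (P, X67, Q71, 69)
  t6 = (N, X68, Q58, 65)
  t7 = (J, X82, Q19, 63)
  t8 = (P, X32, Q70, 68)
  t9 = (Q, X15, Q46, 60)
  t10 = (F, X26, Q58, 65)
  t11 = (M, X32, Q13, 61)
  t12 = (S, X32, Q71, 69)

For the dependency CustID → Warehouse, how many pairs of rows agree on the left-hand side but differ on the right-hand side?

CustID=61: all 2 rows agree on Warehouse — 0 pairs.
CustID=60: all 3 rows agree on Warehouse — 0 pairs.
CustID=65: all 3 rows agree on Warehouse — 0 pairs.
CustID=69: all 2 rows agree on Warehouse — 0 pairs.

0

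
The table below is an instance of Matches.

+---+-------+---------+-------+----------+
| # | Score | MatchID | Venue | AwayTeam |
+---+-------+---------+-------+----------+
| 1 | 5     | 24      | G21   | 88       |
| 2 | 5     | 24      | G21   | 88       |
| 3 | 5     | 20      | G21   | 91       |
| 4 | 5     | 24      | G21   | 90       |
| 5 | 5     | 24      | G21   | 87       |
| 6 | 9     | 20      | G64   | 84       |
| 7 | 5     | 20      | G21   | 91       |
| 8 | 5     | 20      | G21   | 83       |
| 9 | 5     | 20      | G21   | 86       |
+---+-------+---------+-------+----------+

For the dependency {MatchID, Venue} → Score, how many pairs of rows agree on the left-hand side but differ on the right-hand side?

0

(MatchID=24, Venue=G21): all 4 rows agree on Score — 0 pairs.
(MatchID=20, Venue=G21): all 4 rows agree on Score — 0 pairs.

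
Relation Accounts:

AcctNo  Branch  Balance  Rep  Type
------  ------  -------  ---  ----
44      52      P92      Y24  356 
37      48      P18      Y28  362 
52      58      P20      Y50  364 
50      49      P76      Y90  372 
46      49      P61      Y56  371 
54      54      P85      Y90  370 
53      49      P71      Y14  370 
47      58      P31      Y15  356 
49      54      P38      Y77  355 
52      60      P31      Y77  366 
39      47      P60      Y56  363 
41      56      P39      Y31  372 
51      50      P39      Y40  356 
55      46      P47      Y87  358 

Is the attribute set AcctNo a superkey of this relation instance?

No

Two distinct rows share AcctNo=52, so AcctNo does not determine every attribute — not a superkey.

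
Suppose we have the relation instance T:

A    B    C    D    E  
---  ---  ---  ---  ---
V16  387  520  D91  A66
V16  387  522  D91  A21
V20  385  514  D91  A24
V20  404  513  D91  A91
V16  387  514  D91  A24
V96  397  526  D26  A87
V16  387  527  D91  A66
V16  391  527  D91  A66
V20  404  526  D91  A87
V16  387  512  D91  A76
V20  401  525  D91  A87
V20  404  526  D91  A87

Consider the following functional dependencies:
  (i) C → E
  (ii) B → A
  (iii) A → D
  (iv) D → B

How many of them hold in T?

3

(i) C → E: every LHS value maps to a single RHS value — holds.
(ii) B → A: every LHS value maps to a single RHS value — holds.
(iii) A → D: every LHS value maps to a single RHS value — holds.
(iv) D → B: D=D91: 11 rows → B takes values {387, 385, 404, 391, 401} — violation — fails.
3 of the 4 dependencies hold.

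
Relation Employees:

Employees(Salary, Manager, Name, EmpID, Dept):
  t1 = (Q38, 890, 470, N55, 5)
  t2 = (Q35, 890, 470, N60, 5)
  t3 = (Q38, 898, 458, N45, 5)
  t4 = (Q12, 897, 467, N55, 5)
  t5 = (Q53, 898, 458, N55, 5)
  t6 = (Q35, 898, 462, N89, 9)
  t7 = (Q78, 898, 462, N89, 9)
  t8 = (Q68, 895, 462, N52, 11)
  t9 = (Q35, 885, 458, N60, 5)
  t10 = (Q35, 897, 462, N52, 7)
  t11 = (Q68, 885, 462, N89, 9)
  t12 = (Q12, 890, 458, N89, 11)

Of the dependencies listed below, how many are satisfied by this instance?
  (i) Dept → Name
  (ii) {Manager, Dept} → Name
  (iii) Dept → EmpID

(i) Dept → Name: Dept=5: rows 1, 2, 3, 4, 5, 9 → Name takes values {470, 458, 467} — violation; Dept=11: rows 8, 12 → Name takes values {462, 458} — violation — fails.
(ii) {Manager, Dept} → Name: every LHS value maps to a single RHS value — holds.
(iii) Dept → EmpID: Dept=5: rows 1, 2, 3, 4, 5, 9 → EmpID takes values {N55, N60, N45} — violation; Dept=11: rows 8, 12 → EmpID takes values {N52, N89} — violation — fails.
1 of the 3 dependencies holds.

1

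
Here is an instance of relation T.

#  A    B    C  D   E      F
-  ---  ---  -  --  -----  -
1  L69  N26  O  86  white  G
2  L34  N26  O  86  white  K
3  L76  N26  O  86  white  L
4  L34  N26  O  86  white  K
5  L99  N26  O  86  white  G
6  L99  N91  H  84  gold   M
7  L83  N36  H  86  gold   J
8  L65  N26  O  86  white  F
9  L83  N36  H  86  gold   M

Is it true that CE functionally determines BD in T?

(C=O, E=white): rows 1, 2, 3, 4, 5, 8 → {B,D} = (N26, 86), (N26, 86), (N26, 86), (N26, 86), (N26, 86), (N26, 86) ✓
(C=H, E=gold): rows 6, 7, 9 → {B,D} takes values {(N91, 84), (N36, 86)} — violation
Two rows agree on CE but differ on BD, so CE -> BD does not hold.

No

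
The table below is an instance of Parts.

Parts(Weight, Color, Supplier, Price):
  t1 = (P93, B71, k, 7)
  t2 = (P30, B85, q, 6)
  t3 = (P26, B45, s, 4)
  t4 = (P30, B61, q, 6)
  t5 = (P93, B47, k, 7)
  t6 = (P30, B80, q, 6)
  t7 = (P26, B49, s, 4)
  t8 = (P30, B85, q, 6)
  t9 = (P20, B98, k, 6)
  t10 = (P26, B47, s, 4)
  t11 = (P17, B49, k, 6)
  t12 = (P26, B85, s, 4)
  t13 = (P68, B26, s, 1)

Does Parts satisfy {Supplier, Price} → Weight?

(Supplier=k, Price=7): rows 1, 5 → Weight = P93, P93 ✓
(Supplier=q, Price=6): rows 2, 4, 6, 8 → Weight = P30, P30, P30, P30 ✓
(Supplier=s, Price=4): rows 3, 7, 10, 12 → Weight = P26, P26, P26, P26 ✓
(Supplier=k, Price=6): rows 9, 11 → Weight takes values {P20, P17} — violation
(Supplier=s, Price=1): row 13 → Weight = P68 ✓
Two rows agree on {Supplier, Price} but differ on Weight, so {Supplier, Price} → Weight does not hold.

No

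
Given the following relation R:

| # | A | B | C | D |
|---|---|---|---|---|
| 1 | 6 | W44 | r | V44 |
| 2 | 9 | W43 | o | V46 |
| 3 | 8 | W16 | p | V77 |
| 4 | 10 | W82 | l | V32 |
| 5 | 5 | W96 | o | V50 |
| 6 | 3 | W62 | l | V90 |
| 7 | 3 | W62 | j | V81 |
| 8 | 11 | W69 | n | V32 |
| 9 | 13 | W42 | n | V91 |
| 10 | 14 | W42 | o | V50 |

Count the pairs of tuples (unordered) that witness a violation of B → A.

1

B=W62: all 2 rows agree on A — 0 pairs.
B=W42: violating pairs (9,10) — 1 pair.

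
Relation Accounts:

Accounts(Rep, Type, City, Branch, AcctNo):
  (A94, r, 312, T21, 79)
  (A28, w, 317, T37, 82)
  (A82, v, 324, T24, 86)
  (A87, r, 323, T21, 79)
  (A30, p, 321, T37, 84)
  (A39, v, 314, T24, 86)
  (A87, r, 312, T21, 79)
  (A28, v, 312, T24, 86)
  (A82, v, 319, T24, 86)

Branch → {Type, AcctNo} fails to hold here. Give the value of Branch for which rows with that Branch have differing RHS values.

T37

Branch=T21: 3 rows → {Type,AcctNo} = (r, 79), (r, 79), (r, 79) ✓
Branch=T37: 2 rows → {Type,AcctNo} takes values {(w, 82), (p, 84)} — violation
Branch=T24: 4 rows → {Type,AcctNo} = (v, 86), (v, 86), (v, 86), (v, 86) ✓
The only Branch value with inconsistent RHS is Branch=T37.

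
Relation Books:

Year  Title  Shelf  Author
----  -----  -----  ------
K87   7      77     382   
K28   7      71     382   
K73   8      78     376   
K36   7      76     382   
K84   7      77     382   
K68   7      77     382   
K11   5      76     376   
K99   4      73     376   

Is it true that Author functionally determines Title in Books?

Author=382: 5 rows → Title = 7, 7, 7, 7, 7 ✓
Author=376: 3 rows → Title takes values {8, 5, 4} — violation
Two rows agree on Author but differ on Title, so Author -> Title does not hold.

No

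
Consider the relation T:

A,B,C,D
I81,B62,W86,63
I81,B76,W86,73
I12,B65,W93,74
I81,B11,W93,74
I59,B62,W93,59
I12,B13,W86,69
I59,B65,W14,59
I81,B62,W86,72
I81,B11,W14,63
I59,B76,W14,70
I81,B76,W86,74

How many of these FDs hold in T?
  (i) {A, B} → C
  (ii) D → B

0

(i) {A, B} → C: (A=I81, B=B11): 2 rows → C takes values {W93, W14} — violation — fails.
(ii) D → B: D=63: 2 rows → B takes values {B62, B11} — violation; D=74: 3 rows → B takes values {B65, B11, B76} — violation; D=59: 2 rows → B takes values {B62, B65} — violation — fails.
None of the 2 dependencies hold.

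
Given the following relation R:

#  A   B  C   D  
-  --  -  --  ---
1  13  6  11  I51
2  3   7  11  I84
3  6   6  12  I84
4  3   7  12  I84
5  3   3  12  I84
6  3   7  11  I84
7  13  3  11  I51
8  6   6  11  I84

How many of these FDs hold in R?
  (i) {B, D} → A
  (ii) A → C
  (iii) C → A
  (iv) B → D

(i) {B, D} → A: every LHS value maps to a single RHS value — holds.
(ii) A → C: A=3: rows 2, 4, 5, 6 → C takes values {11, 12} — violation; A=6: rows 3, 8 → C takes values {12, 11} — violation — fails.
(iii) C → A: C=11: rows 1, 2, 6, 7, 8 → A takes values {13, 3, 6} — violation; C=12: rows 3, 4, 5 → A takes values {6, 3} — violation — fails.
(iv) B → D: B=6: rows 1, 3, 8 → D takes values {I51, I84} — violation; B=3: rows 5, 7 → D takes values {I84, I51} — violation — fails.
1 of the 4 dependencies holds.

1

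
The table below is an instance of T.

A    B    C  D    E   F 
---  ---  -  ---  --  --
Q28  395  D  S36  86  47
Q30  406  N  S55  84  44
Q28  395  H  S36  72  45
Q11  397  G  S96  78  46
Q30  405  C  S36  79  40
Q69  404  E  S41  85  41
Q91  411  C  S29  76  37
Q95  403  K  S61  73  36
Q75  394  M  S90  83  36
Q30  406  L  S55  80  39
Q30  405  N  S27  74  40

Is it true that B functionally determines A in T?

Yes

B=395: 2 rows → A = Q28, Q28 ✓
B=406: 2 rows → A = Q30, Q30 ✓
B=397: 1 row → A = Q11 ✓
B=405: 2 rows → A = Q30, Q30 ✓
B=404: 1 row → A = Q69 ✓
B=411: 1 row → A = Q91 ✓
B=403: 1 row → A = Q95 ✓
B=394: 1 row → A = Q75 ✓
Every B value is associated with a single A value, so B -> A holds.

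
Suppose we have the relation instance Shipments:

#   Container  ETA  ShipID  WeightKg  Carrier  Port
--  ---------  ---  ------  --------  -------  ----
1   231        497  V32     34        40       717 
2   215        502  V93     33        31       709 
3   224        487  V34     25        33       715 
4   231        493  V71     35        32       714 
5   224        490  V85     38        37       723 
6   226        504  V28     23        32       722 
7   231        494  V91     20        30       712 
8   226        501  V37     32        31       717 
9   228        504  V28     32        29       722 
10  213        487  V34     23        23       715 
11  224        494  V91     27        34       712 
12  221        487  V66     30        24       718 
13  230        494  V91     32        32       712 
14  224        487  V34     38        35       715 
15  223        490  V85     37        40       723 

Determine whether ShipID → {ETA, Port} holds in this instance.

ShipID=V32: row 1 → {ETA,Port} = (497, 717) ✓
ShipID=V93: row 2 → {ETA,Port} = (502, 709) ✓
ShipID=V34: rows 3, 10, 14 → {ETA,Port} = (487, 715), (487, 715), (487, 715) ✓
ShipID=V71: row 4 → {ETA,Port} = (493, 714) ✓
ShipID=V85: rows 5, 15 → {ETA,Port} = (490, 723), (490, 723) ✓
ShipID=V28: rows 6, 9 → {ETA,Port} = (504, 722), (504, 722) ✓
ShipID=V91: rows 7, 11, 13 → {ETA,Port} = (494, 712), (494, 712), (494, 712) ✓
ShipID=V37: row 8 → {ETA,Port} = (501, 717) ✓
ShipID=V66: row 12 → {ETA,Port} = (487, 718) ✓
Every ShipID value is associated with a single {ETA, Port} value, so ShipID → {ETA, Port} holds.

Yes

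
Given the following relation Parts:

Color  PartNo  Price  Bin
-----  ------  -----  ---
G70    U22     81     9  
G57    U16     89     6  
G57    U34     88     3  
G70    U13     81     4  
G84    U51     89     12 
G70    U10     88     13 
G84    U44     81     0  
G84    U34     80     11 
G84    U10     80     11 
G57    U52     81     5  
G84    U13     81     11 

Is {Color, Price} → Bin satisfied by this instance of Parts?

(Color=G70, Price=81): 2 rows → Bin takes values {9, 4} — violation
(Color=G57, Price=89): 1 row → Bin = 6 ✓
(Color=G57, Price=88): 1 row → Bin = 3 ✓
(Color=G84, Price=89): 1 row → Bin = 12 ✓
(Color=G70, Price=88): 1 row → Bin = 13 ✓
(Color=G84, Price=81): 2 rows → Bin takes values {0, 11} — violation
(Color=G84, Price=80): 2 rows → Bin = 11, 11 ✓
(Color=G57, Price=81): 1 row → Bin = 5 ✓
Two rows agree on {Color, Price} but differ on Bin, so {Color, Price} → Bin does not hold.

No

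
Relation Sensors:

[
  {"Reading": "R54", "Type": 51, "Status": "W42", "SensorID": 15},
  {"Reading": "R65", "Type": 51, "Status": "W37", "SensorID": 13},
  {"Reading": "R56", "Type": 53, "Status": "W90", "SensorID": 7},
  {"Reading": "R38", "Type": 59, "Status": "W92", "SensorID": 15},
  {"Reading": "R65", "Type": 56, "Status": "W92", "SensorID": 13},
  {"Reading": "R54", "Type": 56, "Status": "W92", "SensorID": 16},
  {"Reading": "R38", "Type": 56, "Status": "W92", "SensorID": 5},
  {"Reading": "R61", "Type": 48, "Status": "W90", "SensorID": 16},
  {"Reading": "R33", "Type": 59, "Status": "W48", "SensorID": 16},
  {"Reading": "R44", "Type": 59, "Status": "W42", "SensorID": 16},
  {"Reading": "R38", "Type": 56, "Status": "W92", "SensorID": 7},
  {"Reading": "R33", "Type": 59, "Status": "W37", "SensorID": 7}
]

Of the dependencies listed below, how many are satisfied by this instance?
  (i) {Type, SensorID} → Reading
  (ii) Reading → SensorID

0

(i) {Type, SensorID} → Reading: (Type=59, SensorID=16): 2 rows → Reading takes values {R33, R44} — violation — fails.
(ii) Reading → SensorID: Reading=R54: 2 rows → SensorID takes values {15, 16} — violation; Reading=R38: 3 rows → SensorID takes values {15, 5, 7} — violation; Reading=R33: 2 rows → SensorID takes values {16, 7} — violation — fails.
None of the 2 dependencies hold.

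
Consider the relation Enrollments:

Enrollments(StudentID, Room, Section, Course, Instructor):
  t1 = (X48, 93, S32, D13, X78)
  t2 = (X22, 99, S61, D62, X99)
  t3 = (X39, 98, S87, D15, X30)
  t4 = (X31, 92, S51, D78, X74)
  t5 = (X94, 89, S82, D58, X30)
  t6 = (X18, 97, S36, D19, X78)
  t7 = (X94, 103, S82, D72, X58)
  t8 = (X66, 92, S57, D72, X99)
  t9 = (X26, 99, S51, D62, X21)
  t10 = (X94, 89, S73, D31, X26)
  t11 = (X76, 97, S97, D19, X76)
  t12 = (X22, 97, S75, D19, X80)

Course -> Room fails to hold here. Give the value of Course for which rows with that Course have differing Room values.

D72

Course=D13: row 1 → Room = 93 ✓
Course=D62: rows 2, 9 → Room = 99, 99 ✓
Course=D15: row 3 → Room = 98 ✓
Course=D78: row 4 → Room = 92 ✓
Course=D58: row 5 → Room = 89 ✓
Course=D19: rows 6, 11, 12 → Room = 97, 97, 97 ✓
Course=D72: rows 7, 8 → Room takes values {103, 92} — violation
Course=D31: row 10 → Room = 89 ✓
The only Course value with inconsistent Room is Course=D72.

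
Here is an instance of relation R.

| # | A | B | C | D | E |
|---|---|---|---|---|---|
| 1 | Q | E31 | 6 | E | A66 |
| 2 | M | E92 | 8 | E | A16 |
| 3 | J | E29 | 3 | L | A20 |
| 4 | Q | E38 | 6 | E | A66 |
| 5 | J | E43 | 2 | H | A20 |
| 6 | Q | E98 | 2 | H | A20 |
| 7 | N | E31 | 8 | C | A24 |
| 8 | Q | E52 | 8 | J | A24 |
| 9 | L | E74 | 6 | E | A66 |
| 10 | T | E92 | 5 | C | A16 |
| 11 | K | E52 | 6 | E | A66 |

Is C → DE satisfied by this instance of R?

C=6: rows 1, 4, 9, 11 → {D,E} = (E, A66), (E, A66), (E, A66), (E, A66) ✓
C=8: rows 2, 7, 8 → {D,E} takes values {(E, A16), (C, A24), (J, A24)} — violation
C=3: row 3 → {D,E} = (L, A20) ✓
C=2: rows 5, 6 → {D,E} = (H, A20), (H, A20) ✓
C=5: row 10 → {D,E} = (C, A16) ✓
Two rows agree on C but differ on DE, so C → DE does not hold.

No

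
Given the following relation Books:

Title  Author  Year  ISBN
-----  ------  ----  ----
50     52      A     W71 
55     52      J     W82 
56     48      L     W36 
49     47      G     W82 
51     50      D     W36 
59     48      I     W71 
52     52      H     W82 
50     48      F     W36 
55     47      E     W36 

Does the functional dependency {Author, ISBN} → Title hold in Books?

(Author=52, ISBN=W71): 1 row → Title = 50 ✓
(Author=52, ISBN=W82): 2 rows → Title takes values {55, 52} — violation
(Author=48, ISBN=W36): 2 rows → Title takes values {56, 50} — violation
(Author=47, ISBN=W82): 1 row → Title = 49 ✓
(Author=50, ISBN=W36): 1 row → Title = 51 ✓
(Author=48, ISBN=W71): 1 row → Title = 59 ✓
(Author=47, ISBN=W36): 1 row → Title = 55 ✓
Two rows agree on {Author, ISBN} but differ on Title, so {Author, ISBN} → Title does not hold.

No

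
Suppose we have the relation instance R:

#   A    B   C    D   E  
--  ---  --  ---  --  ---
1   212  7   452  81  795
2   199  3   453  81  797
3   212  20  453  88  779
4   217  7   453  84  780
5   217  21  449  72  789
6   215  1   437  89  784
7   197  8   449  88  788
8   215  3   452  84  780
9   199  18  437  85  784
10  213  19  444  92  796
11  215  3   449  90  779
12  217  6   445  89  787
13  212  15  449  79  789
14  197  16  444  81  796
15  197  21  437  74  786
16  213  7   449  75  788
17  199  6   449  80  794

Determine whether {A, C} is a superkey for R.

All 17 rows have distinct {A, C} values, so {A, C} → (all attributes) holds and {A, C} is a superkey.

Yes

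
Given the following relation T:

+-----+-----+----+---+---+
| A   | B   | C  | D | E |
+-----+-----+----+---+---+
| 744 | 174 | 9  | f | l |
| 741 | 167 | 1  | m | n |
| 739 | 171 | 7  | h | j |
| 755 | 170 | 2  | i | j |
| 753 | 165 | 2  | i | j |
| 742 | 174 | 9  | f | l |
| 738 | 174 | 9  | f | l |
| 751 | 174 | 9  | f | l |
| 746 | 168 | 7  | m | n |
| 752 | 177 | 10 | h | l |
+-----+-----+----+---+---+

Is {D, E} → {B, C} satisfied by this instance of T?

(D=f, E=l): 4 rows → {B,C} = (174, 9), (174, 9), (174, 9), (174, 9) ✓
(D=m, E=n): 2 rows → {B,C} takes values {(167, 1), (168, 7)} — violation
(D=h, E=j): 1 row → {B,C} = (171, 7) ✓
(D=i, E=j): 2 rows → {B,C} takes values {(170, 2), (165, 2)} — violation
(D=h, E=l): 1 row → {B,C} = (177, 10) ✓
Two rows agree on {D, E} but differ on {B, C}, so {D, E} → {B, C} does not hold.

No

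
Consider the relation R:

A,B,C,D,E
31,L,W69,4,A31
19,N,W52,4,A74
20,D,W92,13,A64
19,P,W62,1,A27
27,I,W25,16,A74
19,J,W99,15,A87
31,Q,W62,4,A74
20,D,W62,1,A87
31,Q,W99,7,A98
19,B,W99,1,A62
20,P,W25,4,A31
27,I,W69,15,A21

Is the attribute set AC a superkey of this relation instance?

Two distinct rows share (A=19, C=W99), so AC does not determine every attribute — not a superkey.

No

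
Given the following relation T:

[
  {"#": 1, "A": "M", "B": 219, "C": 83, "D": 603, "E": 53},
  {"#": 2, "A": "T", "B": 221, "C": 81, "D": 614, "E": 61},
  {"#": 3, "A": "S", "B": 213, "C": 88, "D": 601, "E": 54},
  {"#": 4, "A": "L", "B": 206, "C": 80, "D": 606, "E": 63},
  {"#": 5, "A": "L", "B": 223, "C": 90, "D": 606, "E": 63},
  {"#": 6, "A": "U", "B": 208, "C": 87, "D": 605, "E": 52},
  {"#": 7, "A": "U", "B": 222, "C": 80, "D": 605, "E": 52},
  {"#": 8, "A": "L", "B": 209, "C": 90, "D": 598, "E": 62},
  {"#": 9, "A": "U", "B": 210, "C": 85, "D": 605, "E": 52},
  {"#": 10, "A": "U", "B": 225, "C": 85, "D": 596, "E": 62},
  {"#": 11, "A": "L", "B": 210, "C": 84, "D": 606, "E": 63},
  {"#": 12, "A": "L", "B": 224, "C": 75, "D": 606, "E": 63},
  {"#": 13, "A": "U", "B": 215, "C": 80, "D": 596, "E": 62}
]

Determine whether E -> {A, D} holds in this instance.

No

E=53: row 1 → {A,D} = (M, 603) ✓
E=61: row 2 → {A,D} = (T, 614) ✓
E=54: row 3 → {A,D} = (S, 601) ✓
E=63: rows 4, 5, 11, 12 → {A,D} = (L, 606), (L, 606), (L, 606), (L, 606) ✓
E=52: rows 6, 7, 9 → {A,D} = (U, 605), (U, 605), (U, 605) ✓
E=62: rows 8, 10, 13 → {A,D} takes values {(L, 598), (U, 596)} — violation
Two rows agree on E but differ on {A, D}, so E -> {A, D} does not hold.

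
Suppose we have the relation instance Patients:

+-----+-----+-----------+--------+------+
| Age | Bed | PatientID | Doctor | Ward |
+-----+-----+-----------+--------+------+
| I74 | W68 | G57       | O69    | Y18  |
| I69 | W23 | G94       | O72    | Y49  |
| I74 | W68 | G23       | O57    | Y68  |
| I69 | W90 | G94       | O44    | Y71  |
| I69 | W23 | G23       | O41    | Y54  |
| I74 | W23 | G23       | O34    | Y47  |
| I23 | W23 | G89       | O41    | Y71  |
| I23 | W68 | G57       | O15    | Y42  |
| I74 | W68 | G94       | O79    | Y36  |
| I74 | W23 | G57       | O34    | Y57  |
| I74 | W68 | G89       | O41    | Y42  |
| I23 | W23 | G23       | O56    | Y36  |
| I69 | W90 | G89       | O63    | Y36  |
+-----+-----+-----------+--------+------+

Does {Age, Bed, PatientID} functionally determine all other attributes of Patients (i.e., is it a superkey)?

Yes

All 13 rows have distinct {Age, Bed, PatientID} values, so {Age, Bed, PatientID} → (all attributes) holds and {Age, Bed, PatientID} is a superkey.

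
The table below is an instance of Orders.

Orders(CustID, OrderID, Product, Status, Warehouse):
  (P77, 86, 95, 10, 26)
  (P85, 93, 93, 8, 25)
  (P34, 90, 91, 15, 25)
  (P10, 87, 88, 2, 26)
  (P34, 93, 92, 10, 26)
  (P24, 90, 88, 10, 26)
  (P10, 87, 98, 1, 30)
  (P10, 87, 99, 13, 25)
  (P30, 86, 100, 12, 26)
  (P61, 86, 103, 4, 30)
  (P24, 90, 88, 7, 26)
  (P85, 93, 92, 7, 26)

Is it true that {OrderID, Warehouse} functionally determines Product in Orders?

No

(OrderID=86, Warehouse=26): 2 rows → Product takes values {95, 100} — violation
(OrderID=93, Warehouse=25): 1 row → Product = 93 ✓
(OrderID=90, Warehouse=25): 1 row → Product = 91 ✓
(OrderID=87, Warehouse=26): 1 row → Product = 88 ✓
(OrderID=93, Warehouse=26): 2 rows → Product = 92, 92 ✓
(OrderID=90, Warehouse=26): 2 rows → Product = 88, 88 ✓
(OrderID=87, Warehouse=30): 1 row → Product = 98 ✓
(OrderID=87, Warehouse=25): 1 row → Product = 99 ✓
(OrderID=86, Warehouse=30): 1 row → Product = 103 ✓
Two rows agree on {OrderID, Warehouse} but differ on Product, so {OrderID, Warehouse} → Product does not hold.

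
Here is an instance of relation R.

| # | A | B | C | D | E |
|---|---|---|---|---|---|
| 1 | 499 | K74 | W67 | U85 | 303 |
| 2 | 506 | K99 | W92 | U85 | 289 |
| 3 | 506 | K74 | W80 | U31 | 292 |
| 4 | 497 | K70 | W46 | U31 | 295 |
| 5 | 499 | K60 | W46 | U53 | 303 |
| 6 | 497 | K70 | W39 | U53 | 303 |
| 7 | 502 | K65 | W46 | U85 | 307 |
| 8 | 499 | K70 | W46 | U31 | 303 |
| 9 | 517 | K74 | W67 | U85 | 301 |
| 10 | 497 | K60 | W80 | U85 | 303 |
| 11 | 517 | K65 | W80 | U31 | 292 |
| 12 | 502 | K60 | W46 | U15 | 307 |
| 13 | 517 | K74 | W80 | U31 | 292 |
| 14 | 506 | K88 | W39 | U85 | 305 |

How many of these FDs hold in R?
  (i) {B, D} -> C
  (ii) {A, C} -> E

(i) {B, D} -> C: every LHS value maps to a single RHS value — holds.
(ii) {A, C} -> E: every LHS value maps to a single RHS value — holds.
2 of the 2 dependencies hold.

2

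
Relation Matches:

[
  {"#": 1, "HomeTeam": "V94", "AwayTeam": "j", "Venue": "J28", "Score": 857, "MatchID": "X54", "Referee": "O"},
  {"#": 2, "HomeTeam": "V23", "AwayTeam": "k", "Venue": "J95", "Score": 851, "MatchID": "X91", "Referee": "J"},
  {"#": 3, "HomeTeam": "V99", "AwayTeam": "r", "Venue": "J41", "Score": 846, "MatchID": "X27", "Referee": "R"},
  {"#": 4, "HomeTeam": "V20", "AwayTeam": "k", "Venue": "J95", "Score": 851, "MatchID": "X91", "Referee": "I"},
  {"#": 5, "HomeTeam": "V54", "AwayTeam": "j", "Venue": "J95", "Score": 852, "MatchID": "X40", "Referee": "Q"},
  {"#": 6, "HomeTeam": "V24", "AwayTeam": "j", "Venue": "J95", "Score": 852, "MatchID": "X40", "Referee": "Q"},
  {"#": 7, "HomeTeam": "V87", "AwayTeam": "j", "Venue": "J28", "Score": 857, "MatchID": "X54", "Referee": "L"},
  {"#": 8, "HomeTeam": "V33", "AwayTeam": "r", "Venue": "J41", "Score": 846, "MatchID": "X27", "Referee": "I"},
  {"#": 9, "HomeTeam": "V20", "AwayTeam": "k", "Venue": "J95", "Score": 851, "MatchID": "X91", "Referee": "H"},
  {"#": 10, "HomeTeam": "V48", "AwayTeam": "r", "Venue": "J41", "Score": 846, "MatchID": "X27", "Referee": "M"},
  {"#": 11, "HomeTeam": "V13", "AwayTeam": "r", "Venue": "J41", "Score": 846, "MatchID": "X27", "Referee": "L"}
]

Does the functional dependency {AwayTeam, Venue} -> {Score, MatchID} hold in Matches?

Yes

(AwayTeam=j, Venue=J28): rows 1, 7 → {Score,MatchID} = (857, X54), (857, X54) ✓
(AwayTeam=k, Venue=J95): rows 2, 4, 9 → {Score,MatchID} = (851, X91), (851, X91), (851, X91) ✓
(AwayTeam=r, Venue=J41): rows 3, 8, 10, 11 → {Score,MatchID} = (846, X27), (846, X27), (846, X27), (846, X27) ✓
(AwayTeam=j, Venue=J95): rows 5, 6 → {Score,MatchID} = (852, X40), (852, X40) ✓
Every {AwayTeam, Venue} value is associated with a single {Score, MatchID} value, so {AwayTeam, Venue} -> {Score, MatchID} holds.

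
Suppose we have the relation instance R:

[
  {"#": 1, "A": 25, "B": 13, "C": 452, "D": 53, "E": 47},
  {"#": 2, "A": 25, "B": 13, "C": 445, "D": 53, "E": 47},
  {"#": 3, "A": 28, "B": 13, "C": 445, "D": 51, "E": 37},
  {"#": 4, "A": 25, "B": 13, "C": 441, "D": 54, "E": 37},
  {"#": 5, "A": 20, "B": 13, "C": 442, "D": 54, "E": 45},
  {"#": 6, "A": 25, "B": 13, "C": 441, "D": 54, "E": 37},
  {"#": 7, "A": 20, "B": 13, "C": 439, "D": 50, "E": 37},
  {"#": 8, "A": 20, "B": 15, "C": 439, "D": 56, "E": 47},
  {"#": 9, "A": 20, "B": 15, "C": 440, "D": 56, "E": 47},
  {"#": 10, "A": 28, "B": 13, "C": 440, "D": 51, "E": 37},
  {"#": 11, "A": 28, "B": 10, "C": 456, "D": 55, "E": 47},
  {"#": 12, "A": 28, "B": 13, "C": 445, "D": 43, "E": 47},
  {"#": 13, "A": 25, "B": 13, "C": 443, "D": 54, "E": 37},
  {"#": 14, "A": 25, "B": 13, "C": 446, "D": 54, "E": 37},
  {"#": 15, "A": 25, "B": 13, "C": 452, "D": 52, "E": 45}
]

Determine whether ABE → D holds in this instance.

(A=25, B=13, E=47): rows 1, 2 → D = 53, 53 ✓
(A=28, B=13, E=37): rows 3, 10 → D = 51, 51 ✓
(A=25, B=13, E=37): rows 4, 6, 13, 14 → D = 54, 54, 54, 54 ✓
(A=20, B=13, E=45): row 5 → D = 54 ✓
(A=20, B=13, E=37): row 7 → D = 50 ✓
(A=20, B=15, E=47): rows 8, 9 → D = 56, 56 ✓
(A=28, B=10, E=47): row 11 → D = 55 ✓
(A=28, B=13, E=47): row 12 → D = 43 ✓
(A=25, B=13, E=45): row 15 → D = 52 ✓
Every ABE value is associated with a single D value, so ABE → D holds.

Yes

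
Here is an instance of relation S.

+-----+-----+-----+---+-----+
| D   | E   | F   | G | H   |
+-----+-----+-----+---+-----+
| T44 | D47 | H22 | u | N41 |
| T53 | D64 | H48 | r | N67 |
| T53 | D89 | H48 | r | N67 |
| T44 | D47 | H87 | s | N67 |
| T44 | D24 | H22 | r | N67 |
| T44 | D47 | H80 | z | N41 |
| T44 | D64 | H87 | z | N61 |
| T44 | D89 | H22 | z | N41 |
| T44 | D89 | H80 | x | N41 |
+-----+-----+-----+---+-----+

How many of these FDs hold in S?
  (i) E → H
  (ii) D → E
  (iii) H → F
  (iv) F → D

(i) E → H: E=D47: 3 rows → H takes values {N41, N67} — violation; E=D64: 2 rows → H takes values {N67, N61} — violation; E=D89: 3 rows → H takes values {N67, N41} — violation — fails.
(ii) D → E: D=T44: 7 rows → E takes values {D47, D24, D64, D89} — violation; D=T53: 2 rows → E takes values {D64, D89} — violation — fails.
(iii) H → F: H=N41: 4 rows → F takes values {H22, H80} — violation; H=N67: 4 rows → F takes values {H48, H87, H22} — violation — fails.
(iv) F → D: every LHS value maps to a single RHS value — holds.
1 of the 4 dependencies holds.

1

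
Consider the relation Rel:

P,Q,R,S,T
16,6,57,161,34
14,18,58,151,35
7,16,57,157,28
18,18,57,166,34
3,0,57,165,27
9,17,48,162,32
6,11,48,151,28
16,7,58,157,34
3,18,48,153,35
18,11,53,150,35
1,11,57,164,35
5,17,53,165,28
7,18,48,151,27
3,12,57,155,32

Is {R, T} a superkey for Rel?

Two distinct rows share (R=57, T=34), so {R, T} does not determine every attribute — not a superkey.

No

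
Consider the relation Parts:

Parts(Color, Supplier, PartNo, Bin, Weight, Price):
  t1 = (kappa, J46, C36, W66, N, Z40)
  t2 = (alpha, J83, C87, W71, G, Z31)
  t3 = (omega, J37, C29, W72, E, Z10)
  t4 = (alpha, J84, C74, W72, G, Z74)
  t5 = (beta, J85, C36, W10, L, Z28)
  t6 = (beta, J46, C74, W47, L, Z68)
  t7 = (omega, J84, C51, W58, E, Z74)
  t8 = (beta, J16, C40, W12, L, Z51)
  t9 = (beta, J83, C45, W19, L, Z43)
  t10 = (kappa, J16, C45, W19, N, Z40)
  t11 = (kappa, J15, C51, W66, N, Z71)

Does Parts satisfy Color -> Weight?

Color=kappa: rows 1, 10, 11 → Weight = N, N, N ✓
Color=alpha: rows 2, 4 → Weight = G, G ✓
Color=omega: rows 3, 7 → Weight = E, E ✓
Color=beta: rows 5, 6, 8, 9 → Weight = L, L, L, L ✓
Every Color value is associated with a single Weight value, so Color -> Weight holds.

Yes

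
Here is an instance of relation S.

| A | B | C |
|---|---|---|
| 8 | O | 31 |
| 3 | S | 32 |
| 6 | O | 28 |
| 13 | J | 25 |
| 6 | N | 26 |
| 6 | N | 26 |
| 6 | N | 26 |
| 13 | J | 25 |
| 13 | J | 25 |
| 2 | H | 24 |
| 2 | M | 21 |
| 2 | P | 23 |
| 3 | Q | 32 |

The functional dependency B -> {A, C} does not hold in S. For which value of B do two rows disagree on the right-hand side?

O

B=O: 2 rows → {A,C} takes values {(8, 31), (6, 28)} — violation
B=S: 1 row → {A,C} = (3, 32) ✓
B=J: 3 rows → {A,C} = (13, 25), (13, 25), (13, 25) ✓
B=N: 3 rows → {A,C} = (6, 26), (6, 26), (6, 26) ✓
B=H: 1 row → {A,C} = (2, 24) ✓
B=M: 1 row → {A,C} = (2, 21) ✓
B=P: 1 row → {A,C} = (2, 23) ✓
B=Q: 1 row → {A,C} = (3, 32) ✓
The only B value with inconsistent RHS is B=O.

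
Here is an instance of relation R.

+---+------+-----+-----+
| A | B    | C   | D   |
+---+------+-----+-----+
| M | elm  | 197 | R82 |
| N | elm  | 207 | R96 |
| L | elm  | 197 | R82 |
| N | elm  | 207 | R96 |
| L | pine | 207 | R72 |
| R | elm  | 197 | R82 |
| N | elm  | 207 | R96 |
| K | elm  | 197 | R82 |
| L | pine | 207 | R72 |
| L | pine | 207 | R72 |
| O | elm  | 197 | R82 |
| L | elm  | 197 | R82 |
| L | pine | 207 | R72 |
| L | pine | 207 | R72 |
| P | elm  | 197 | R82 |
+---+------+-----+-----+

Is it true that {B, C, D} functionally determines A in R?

No

(B=elm, C=197, D=R82): 7 rows → A takes values {M, L, R, K, O, P} — violation
(B=elm, C=207, D=R96): 3 rows → A = N, N, N ✓
(B=pine, C=207, D=R72): 5 rows → A = L, L, L, L, L ✓
Two rows agree on {B, C, D} but differ on A, so {B, C, D} -> A does not hold.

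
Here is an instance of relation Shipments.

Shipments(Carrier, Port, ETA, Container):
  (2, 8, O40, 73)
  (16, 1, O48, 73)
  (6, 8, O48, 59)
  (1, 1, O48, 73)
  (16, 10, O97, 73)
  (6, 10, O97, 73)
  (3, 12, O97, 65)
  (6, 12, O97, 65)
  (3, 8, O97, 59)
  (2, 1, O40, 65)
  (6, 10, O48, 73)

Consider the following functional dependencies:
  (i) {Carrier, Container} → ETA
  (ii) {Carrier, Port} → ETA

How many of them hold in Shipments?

(i) {Carrier, Container} → ETA: (Carrier=16, Container=73): 2 rows → ETA takes values {O48, O97} — violation; (Carrier=6, Container=73): 2 rows → ETA takes values {O97, O48} — violation — fails.
(ii) {Carrier, Port} → ETA: (Carrier=6, Port=10): 2 rows → ETA takes values {O97, O48} — violation — fails.
None of the 2 dependencies hold.

0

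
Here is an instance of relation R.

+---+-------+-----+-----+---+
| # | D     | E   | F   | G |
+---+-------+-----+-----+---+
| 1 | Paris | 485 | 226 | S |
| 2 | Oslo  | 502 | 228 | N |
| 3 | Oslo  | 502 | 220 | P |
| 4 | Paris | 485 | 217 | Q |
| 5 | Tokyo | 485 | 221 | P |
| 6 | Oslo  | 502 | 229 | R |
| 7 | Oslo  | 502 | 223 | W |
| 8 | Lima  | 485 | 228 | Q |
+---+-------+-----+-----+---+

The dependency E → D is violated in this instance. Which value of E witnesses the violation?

E=485: rows 1, 4, 5, 8 → D takes values {Paris, Tokyo, Lima} — violation
E=502: rows 2, 3, 6, 7 → D = Oslo, Oslo, Oslo, Oslo ✓
The only E value with inconsistent D is E=485.

485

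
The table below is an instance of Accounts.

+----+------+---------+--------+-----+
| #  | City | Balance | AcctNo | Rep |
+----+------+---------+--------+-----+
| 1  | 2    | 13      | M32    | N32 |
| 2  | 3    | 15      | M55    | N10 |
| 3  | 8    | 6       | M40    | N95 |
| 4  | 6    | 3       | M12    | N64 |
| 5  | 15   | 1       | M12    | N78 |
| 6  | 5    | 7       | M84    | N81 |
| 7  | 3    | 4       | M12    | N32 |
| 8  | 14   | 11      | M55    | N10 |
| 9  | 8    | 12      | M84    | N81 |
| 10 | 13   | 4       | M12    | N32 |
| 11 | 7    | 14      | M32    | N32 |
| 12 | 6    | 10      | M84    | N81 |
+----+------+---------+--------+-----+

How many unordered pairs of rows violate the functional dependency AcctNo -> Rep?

AcctNo=M32: all 2 rows agree on Rep — 0 pairs.
AcctNo=M55: all 2 rows agree on Rep — 0 pairs.
AcctNo=M12: violating pairs (4,5), (4,7), (4,10), (5,7), (5,10) — 5 pairs.
AcctNo=M84: all 3 rows agree on Rep — 0 pairs.

5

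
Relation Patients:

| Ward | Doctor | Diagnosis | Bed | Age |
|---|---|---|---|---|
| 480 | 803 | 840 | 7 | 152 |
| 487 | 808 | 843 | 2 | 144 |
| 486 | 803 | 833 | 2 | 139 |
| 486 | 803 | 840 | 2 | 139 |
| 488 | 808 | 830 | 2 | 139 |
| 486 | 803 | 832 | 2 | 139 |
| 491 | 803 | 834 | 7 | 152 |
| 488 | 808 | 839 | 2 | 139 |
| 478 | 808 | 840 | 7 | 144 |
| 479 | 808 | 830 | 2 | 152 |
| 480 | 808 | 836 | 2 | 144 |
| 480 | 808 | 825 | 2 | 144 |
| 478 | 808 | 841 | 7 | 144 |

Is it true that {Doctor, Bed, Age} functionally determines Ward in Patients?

(Doctor=803, Bed=7, Age=152): 2 rows → Ward takes values {480, 491} — violation
(Doctor=808, Bed=2, Age=144): 3 rows → Ward takes values {487, 480} — violation
(Doctor=803, Bed=2, Age=139): 3 rows → Ward = 486, 486, 486 ✓
(Doctor=808, Bed=2, Age=139): 2 rows → Ward = 488, 488 ✓
(Doctor=808, Bed=7, Age=144): 2 rows → Ward = 478, 478 ✓
(Doctor=808, Bed=2, Age=152): 1 row → Ward = 479 ✓
Two rows agree on {Doctor, Bed, Age} but differ on Ward, so {Doctor, Bed, Age} -> Ward does not hold.

No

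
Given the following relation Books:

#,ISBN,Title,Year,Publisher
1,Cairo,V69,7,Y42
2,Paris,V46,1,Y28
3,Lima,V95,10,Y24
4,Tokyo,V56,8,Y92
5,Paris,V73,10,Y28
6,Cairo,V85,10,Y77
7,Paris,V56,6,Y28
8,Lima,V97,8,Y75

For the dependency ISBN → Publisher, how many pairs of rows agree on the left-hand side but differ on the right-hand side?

ISBN=Cairo: violating pairs (1,6) — 1 pair.
ISBN=Paris: all 3 rows agree on Publisher — 0 pairs.
ISBN=Lima: violating pairs (3,8) — 1 pair.

2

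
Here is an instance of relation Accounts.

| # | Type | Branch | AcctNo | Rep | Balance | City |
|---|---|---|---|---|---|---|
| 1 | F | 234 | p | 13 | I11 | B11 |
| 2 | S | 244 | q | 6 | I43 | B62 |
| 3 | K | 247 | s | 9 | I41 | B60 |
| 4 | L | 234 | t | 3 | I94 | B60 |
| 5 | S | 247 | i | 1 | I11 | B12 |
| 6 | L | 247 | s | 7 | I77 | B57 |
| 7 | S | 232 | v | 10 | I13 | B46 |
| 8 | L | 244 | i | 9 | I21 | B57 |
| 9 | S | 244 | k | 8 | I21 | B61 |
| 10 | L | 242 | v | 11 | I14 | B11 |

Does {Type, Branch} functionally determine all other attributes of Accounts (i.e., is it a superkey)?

Rows 2 and 9 have the same {Type, Branch} value (Type=S, Branch=244) but are distinct tuples, so {Type, Branch} does not determine every attribute — not a superkey.

No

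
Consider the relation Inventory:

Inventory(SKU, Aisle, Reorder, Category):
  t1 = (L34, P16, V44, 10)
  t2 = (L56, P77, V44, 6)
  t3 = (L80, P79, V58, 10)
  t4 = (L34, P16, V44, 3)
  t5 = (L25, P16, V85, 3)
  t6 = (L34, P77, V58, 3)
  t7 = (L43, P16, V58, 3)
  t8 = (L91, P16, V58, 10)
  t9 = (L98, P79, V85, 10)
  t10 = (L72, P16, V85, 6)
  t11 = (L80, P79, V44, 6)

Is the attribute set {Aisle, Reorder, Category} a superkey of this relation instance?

Yes

All 11 rows have distinct {Aisle, Reorder, Category} values, so {Aisle, Reorder, Category} → (all attributes) holds and {Aisle, Reorder, Category} is a superkey.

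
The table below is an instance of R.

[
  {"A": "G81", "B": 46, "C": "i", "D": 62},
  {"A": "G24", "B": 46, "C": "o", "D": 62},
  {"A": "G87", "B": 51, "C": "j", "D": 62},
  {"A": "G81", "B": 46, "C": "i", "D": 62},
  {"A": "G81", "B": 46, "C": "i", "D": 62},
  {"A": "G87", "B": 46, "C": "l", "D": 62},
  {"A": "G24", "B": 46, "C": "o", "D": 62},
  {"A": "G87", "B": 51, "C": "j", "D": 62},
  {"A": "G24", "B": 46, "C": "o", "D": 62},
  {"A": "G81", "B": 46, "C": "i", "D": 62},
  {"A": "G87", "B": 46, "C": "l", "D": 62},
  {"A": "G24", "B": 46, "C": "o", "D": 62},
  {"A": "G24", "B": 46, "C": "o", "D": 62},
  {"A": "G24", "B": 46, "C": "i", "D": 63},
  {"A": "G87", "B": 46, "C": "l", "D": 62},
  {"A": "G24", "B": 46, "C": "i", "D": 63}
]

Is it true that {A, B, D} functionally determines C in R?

Yes

(A=G81, B=46, D=62): 4 rows → C = i, i, i, i ✓
(A=G24, B=46, D=62): 5 rows → C = o, o, o, o, o ✓
(A=G87, B=51, D=62): 2 rows → C = j, j ✓
(A=G87, B=46, D=62): 3 rows → C = l, l, l ✓
(A=G24, B=46, D=63): 2 rows → C = i, i ✓
Every {A, B, D} value is associated with a single C value, so {A, B, D} → C holds.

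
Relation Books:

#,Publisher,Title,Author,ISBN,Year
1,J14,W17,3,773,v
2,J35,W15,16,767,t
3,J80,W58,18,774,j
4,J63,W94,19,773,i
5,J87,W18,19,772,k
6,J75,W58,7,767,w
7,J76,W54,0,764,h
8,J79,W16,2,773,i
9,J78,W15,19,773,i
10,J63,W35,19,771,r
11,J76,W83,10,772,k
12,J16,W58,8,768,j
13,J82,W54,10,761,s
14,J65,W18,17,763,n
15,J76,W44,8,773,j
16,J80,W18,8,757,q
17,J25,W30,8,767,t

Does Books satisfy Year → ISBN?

Year=v: row 1 → ISBN = 773 ✓
Year=t: rows 2, 17 → ISBN = 767, 767 ✓
Year=j: rows 3, 12, 15 → ISBN takes values {774, 768, 773} — violation
Year=i: rows 4, 8, 9 → ISBN = 773, 773, 773 ✓
Year=k: rows 5, 11 → ISBN = 772, 772 ✓
Year=w: row 6 → ISBN = 767 ✓
Year=h: row 7 → ISBN = 764 ✓
Year=r: row 10 → ISBN = 771 ✓
Year=s: row 13 → ISBN = 761 ✓
Year=n: row 14 → ISBN = 763 ✓
Year=q: row 16 → ISBN = 757 ✓
Two rows agree on Year but differ on ISBN, so Year → ISBN does not hold.

No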